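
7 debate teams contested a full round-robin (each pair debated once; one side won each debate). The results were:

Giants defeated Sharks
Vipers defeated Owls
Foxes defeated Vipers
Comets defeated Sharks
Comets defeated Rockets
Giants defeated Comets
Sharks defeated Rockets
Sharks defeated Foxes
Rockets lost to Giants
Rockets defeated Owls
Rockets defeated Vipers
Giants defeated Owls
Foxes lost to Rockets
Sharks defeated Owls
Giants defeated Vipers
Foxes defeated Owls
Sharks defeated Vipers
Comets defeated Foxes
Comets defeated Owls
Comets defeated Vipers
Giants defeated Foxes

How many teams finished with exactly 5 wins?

1

Win totals: Comets 5, Giants 6, Sharks 4, Rockets 3, Owls 0, Foxes 2, Vipers 1.
Exactly 5: Comets — 1 team.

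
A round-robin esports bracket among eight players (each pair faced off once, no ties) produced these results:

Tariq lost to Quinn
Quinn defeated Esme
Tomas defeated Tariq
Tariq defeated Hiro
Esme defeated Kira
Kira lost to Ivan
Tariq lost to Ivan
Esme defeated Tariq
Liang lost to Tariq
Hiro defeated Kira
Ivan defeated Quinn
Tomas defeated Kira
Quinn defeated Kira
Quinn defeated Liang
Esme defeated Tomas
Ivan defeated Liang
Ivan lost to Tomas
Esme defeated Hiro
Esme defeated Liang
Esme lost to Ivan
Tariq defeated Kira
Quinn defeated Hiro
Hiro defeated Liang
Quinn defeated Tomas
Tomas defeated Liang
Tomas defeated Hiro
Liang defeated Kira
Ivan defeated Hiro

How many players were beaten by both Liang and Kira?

Liang beat: Kira.
Kira beat: no one.
No one was beaten by both.

0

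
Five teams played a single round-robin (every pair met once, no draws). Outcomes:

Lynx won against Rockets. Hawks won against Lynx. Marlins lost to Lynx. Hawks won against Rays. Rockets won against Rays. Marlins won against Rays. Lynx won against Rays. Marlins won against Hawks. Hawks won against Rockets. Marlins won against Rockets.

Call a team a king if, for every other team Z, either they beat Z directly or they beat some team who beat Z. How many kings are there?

3

Rays cannot reach Hawks, Marlins, Rockets, Lynx in two steps.
Hawks reaches everyone (king).
Marlins reaches everyone (king).
Rockets cannot reach Hawks, Marlins, Lynx in two steps.
Lynx reaches everyone (king).
Kings: Hawks, Marlins, Lynx — 3.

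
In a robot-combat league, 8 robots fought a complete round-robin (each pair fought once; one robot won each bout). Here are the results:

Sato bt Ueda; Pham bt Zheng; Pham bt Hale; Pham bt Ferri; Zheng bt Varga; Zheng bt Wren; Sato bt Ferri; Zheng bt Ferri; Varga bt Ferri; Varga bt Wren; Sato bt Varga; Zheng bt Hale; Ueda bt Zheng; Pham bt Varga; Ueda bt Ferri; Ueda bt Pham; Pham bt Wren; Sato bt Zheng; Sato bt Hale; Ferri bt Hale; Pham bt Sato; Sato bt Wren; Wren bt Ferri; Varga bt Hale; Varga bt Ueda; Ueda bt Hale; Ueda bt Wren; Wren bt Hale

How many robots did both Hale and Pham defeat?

Hale beat: no one.
Pham beat: Ferri, Zheng, Wren, Hale, Varga, Sato.
No one was beaten by both.

0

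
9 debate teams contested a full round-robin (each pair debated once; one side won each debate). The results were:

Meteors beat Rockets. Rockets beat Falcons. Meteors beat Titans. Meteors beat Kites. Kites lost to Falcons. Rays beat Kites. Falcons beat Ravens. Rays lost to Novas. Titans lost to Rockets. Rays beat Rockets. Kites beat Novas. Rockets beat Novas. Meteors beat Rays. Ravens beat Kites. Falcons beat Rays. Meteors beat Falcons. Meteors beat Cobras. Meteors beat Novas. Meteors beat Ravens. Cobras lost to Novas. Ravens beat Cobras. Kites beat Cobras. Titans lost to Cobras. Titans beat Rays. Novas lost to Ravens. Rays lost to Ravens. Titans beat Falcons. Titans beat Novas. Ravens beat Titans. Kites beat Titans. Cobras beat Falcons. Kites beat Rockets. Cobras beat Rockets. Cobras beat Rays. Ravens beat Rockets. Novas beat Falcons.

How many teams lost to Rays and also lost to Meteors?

2

Rays beat: Rockets, Kites.
Meteors beat: Ravens, Rays, Rockets, Kites, Falcons, Cobras, Titans, Novas.
Both beat: Rockets, Kites — 2.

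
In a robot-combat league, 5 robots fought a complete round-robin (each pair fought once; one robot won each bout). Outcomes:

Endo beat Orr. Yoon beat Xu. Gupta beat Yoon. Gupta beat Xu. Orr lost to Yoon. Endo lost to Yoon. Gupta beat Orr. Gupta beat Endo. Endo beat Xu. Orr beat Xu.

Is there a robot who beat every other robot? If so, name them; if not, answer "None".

Gupta has 4 wins out of 4 opponents — a perfect record.

Gupta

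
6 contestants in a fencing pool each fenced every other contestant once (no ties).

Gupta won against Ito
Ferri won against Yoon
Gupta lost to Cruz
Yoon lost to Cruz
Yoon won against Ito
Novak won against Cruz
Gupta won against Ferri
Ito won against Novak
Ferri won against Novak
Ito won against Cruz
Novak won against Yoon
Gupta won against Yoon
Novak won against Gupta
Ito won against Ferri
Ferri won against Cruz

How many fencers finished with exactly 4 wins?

0

Win totals: Ito 3, Yoon 1, Novak 3, Ferri 3, Gupta 3, Cruz 2.
No fencer has exactly 4 wins.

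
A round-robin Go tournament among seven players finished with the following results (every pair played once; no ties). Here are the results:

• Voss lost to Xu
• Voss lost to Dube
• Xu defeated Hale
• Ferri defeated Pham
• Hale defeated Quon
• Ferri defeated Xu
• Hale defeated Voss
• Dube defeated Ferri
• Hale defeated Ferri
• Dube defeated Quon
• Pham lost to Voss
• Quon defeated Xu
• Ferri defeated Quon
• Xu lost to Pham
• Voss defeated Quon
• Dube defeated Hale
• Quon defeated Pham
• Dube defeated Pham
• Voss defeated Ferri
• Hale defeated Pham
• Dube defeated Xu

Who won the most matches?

Dube

Win totals: Voss 3, Dube 6, Xu 2, Hale 4, Ferri 3, Quon 2, Pham 1.
Dube leads with 6 wins (next highest: 4).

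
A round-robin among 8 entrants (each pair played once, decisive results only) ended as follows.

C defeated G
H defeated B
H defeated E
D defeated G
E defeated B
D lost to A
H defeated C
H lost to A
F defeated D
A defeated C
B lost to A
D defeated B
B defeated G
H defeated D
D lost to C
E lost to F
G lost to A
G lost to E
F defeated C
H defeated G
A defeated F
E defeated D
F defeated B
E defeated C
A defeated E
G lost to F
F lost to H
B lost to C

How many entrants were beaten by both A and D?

A beat: B, C, D, E, F, G, H.
D beat: B, G.
Both beat: B, G — 2.

2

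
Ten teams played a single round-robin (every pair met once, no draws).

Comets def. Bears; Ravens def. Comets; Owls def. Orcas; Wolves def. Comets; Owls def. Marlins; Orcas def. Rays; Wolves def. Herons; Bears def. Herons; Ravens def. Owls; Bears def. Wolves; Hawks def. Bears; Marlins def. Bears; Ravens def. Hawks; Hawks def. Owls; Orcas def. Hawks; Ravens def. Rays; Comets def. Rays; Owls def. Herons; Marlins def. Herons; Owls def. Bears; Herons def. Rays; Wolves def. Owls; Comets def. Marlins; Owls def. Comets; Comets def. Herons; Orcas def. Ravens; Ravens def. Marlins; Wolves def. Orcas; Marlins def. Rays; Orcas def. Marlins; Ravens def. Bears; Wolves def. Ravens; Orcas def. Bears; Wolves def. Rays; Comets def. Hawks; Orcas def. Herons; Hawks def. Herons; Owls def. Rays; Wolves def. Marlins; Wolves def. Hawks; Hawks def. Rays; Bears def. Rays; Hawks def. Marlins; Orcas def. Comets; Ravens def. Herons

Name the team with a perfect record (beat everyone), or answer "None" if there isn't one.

Highest win total is Wolves with 8 (out of 9 possible).
Wolves lost to Bears, so no team went undefeated.

None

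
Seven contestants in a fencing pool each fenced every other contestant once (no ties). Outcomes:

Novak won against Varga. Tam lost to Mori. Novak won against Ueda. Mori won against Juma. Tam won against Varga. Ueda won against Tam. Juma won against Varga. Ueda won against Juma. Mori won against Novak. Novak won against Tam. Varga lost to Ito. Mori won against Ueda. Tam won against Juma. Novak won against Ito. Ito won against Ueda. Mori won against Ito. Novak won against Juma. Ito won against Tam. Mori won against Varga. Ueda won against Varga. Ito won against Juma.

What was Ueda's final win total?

3

Ueda's results: beat Tam, Varga, Juma; lost to Ito, Mori, Novak.
That is 3 wins.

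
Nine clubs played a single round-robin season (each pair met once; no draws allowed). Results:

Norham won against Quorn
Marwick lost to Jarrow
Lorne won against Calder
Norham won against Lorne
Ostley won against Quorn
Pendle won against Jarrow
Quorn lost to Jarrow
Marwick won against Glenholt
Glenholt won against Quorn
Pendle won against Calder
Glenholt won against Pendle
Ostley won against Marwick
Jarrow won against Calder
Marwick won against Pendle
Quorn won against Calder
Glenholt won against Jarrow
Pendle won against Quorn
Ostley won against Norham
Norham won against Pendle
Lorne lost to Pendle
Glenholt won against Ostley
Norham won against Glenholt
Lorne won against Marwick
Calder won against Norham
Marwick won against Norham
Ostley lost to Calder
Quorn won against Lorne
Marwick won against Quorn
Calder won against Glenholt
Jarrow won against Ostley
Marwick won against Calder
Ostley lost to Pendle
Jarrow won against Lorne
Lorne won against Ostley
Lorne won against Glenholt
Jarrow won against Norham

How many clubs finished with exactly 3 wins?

Win totals: Marwick 5, Norham 4, Ostley 3, Glenholt 4, Pendle 5, Calder 3, Lorne 4, Jarrow 6, Quorn 2.
Exactly 3: Ostley, Calder — 2 clubs.

2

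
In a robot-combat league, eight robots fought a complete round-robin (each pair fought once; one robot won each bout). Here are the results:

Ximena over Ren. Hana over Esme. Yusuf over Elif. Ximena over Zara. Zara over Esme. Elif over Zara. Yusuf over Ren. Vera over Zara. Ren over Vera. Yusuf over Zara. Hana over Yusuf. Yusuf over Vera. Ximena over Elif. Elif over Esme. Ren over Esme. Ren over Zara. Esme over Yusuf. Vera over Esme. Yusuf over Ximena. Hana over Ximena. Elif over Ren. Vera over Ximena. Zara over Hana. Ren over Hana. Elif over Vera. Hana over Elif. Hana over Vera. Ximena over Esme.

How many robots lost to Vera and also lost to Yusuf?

2

Vera beat: Esme, Zara, Ximena.
Yusuf beat: Vera, Zara, Ximena, Ren, Elif.
Both beat: Zara, Ximena — 2.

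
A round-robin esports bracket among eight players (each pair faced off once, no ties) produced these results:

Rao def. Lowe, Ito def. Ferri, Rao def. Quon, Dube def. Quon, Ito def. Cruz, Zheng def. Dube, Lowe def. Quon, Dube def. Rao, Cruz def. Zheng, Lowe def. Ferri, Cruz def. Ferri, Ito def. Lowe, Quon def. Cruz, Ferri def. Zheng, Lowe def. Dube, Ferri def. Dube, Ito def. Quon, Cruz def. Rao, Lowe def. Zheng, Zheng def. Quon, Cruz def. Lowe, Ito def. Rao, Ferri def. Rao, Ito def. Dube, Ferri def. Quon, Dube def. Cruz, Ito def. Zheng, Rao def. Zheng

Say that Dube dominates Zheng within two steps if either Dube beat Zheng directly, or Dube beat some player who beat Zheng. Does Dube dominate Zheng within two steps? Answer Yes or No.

Yes

Dube did not beat Zheng directly.
Dube beat Rao, Cruz, Quon. Of those, Rao beat Zheng.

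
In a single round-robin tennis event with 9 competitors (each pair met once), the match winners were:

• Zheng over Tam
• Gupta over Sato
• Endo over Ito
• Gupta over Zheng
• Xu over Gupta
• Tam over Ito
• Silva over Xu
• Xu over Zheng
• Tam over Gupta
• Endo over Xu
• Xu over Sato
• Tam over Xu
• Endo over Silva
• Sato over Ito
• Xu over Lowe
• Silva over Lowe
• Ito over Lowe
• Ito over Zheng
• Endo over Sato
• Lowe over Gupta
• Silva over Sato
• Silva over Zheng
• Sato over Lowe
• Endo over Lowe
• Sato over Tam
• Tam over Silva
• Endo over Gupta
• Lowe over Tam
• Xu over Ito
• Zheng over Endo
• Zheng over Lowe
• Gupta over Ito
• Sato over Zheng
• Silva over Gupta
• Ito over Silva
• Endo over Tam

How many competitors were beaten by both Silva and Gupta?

Silva beat: Gupta, Sato, Lowe, Zheng, Xu.
Gupta beat: Sato, Ito, Zheng.
Both beat: Sato, Zheng — 2.

2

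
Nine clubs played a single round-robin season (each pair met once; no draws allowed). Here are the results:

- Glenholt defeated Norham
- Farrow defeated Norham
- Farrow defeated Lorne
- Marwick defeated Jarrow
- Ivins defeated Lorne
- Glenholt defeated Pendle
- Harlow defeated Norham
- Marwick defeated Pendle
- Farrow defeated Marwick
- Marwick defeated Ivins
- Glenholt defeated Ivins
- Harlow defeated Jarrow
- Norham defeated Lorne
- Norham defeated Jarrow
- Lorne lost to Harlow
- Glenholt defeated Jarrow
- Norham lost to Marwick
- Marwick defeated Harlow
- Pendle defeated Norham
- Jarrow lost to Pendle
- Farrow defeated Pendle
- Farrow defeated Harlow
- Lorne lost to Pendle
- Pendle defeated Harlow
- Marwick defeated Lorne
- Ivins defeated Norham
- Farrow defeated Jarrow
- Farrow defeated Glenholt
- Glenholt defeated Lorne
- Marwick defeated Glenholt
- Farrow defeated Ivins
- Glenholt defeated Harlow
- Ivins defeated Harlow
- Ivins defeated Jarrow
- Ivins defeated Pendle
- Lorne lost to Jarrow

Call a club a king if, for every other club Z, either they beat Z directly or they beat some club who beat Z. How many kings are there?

Harlow cannot reach Glenholt, Marwick, Ivins, Pendle, Farrow in two steps.
Lorne cannot reach Harlow, Glenholt, Norham, Marwick, Ivins, Pendle, Jarrow, Farrow in two steps.
Glenholt cannot reach Marwick, Farrow in two steps.
Norham cannot reach Harlow, Glenholt, Marwick, Ivins, Pendle, Farrow in two steps.
Marwick cannot reach Farrow in two steps.
Ivins cannot reach Glenholt, Marwick, Farrow in two steps.
Pendle cannot reach Glenholt, Marwick, Ivins, Farrow in two steps.
Jarrow cannot reach Harlow, Glenholt, Norham, Marwick, Ivins, Pendle, Farrow in two steps.
Farrow reaches everyone (king).
Kings: Farrow — 1.

1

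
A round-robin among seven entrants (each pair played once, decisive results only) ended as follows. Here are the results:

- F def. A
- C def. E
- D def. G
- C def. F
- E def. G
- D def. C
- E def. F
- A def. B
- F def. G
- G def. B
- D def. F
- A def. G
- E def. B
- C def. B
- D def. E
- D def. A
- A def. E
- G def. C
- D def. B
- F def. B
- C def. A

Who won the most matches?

D

Win totals: A 3, B 0, C 4, D 6, E 3, F 3, G 2.
D leads with 6 wins (next highest: 4).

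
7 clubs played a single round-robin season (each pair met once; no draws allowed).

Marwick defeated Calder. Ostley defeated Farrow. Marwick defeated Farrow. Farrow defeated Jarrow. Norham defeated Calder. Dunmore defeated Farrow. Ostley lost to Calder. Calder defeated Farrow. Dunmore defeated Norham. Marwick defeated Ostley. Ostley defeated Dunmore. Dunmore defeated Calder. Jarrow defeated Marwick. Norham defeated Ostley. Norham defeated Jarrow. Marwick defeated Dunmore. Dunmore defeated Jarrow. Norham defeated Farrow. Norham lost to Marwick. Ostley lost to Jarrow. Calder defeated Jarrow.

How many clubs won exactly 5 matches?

1

Win totals: Calder 3, Ostley 2, Dunmore 4, Farrow 1, Jarrow 2, Marwick 5, Norham 4.
Exactly 5: Marwick — 1 club.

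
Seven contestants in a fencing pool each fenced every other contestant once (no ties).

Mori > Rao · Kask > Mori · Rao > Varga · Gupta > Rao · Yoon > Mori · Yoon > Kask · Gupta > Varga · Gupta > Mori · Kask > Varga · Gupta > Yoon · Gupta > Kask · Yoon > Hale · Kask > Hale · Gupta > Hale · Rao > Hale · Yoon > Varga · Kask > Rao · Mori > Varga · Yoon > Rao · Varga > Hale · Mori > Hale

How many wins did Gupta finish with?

6

Gupta's results: beat Rao, Varga, Yoon, Hale, Kask, Mori; lost to no one.
That is 6 wins.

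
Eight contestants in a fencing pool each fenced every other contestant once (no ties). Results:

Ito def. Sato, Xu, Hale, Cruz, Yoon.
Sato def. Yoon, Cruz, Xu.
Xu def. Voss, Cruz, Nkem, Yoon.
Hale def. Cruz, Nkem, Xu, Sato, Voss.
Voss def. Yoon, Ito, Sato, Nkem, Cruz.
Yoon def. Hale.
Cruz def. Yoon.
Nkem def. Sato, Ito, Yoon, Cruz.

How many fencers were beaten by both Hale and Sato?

Hale beat: Nkem, Voss, Cruz, Sato, Xu.
Sato beat: Yoon, Cruz, Xu.
Both beat: Cruz, Xu — 2.

2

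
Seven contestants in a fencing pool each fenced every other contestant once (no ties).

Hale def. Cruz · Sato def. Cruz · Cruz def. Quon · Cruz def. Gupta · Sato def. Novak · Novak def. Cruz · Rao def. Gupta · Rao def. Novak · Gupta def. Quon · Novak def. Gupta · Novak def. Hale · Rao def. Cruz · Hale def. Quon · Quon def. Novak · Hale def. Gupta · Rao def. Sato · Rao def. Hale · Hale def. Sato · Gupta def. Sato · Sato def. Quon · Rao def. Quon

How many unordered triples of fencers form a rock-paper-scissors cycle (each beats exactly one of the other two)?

Win totals: Sato 3, Gupta 2, Hale 4, Novak 3, Rao 6, Cruz 2, Quon 1.
A fencer with w wins dominates both others in C(w,2) triples; summing gives 3 + 1 + 6 + 3 + 15 + 1 + 0 = 29 transitive triples.
Total triples C(7,3) = 35, so cyclic triples = 35 − 29 = 6.

6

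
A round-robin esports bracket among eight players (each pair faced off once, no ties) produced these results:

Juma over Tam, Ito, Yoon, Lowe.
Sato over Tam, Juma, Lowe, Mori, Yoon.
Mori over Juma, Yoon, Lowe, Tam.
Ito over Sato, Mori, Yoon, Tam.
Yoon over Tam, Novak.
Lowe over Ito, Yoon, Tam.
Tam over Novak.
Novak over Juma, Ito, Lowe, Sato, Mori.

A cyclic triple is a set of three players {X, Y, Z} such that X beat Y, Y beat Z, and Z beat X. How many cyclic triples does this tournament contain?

14

Win totals: Yoon 2, Tam 1, Sato 5, Novak 5, Lowe 3, Juma 4, Ito 4, Mori 4.
A player with w wins dominates both others in C(w,2) triples; summing gives 1 + 0 + 10 + 10 + 3 + 6 + 6 + 6 = 42 transitive triples.
Total triples C(8,3) = 56, so cyclic triples = 56 − 42 = 14.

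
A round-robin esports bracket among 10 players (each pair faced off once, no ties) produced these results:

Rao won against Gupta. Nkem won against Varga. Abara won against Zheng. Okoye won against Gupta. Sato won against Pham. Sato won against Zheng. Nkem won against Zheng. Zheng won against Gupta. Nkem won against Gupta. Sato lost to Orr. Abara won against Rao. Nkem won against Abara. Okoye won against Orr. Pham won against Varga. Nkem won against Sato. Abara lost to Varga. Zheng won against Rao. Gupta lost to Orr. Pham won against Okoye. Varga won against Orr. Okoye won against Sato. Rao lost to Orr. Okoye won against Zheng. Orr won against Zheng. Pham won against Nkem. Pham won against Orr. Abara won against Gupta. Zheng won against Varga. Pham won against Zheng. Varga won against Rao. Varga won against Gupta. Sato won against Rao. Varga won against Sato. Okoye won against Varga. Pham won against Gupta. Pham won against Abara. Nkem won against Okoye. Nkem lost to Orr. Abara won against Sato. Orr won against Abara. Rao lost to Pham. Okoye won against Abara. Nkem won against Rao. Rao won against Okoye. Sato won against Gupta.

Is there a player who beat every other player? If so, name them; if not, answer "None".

Highest win total is Pham with 8 (out of 9 possible).
Pham lost to Sato, so no player went undefeated.

None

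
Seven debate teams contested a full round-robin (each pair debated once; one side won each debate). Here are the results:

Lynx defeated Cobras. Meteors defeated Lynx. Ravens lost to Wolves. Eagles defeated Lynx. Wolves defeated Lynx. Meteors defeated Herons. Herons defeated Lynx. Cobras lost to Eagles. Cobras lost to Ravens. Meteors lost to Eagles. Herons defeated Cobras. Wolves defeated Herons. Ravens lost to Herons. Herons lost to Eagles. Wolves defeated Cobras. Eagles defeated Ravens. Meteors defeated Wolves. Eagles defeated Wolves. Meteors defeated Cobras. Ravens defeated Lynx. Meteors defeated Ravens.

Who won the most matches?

Win totals: Ravens 2, Meteors 5, Herons 3, Wolves 4, Eagles 6, Lynx 1, Cobras 0.
Eagles leads with 6 wins (next highest: 5).

Eagles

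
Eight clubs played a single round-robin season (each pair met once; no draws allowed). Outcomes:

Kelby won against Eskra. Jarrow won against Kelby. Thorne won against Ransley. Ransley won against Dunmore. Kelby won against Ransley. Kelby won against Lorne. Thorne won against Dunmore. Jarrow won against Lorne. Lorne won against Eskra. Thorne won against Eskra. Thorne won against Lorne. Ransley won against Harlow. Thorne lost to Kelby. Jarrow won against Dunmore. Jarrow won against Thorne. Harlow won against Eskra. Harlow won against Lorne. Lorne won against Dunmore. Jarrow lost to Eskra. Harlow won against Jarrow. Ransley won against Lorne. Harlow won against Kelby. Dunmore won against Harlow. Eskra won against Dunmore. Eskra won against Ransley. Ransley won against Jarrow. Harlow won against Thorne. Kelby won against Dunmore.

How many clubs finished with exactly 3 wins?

1

Win totals: Dunmore 1, Eskra 3, Harlow 5, Jarrow 4, Thorne 4, Ransley 4, Kelby 5, Lorne 2.
Exactly 3: Eskra — 1 club.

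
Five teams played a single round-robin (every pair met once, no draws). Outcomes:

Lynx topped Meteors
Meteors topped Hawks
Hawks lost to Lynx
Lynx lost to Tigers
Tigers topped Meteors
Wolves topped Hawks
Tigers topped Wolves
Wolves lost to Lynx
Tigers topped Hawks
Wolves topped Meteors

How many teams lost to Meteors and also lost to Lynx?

1

Meteors beat: Hawks.
Lynx beat: Wolves, Meteors, Hawks.
Both beat: Hawks — 1.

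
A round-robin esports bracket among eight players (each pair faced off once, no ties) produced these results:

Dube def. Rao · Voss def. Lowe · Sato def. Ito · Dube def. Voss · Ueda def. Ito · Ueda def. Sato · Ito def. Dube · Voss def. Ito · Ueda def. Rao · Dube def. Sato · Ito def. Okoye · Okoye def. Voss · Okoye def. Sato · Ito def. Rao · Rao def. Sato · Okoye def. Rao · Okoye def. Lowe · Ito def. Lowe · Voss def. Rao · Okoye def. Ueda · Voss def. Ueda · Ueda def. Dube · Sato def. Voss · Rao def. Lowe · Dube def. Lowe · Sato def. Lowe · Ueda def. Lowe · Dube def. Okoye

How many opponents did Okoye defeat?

Okoye's results: beat Voss, Lowe, Ueda, Sato, Rao; lost to Dube, Ito.
That is 5 wins.

5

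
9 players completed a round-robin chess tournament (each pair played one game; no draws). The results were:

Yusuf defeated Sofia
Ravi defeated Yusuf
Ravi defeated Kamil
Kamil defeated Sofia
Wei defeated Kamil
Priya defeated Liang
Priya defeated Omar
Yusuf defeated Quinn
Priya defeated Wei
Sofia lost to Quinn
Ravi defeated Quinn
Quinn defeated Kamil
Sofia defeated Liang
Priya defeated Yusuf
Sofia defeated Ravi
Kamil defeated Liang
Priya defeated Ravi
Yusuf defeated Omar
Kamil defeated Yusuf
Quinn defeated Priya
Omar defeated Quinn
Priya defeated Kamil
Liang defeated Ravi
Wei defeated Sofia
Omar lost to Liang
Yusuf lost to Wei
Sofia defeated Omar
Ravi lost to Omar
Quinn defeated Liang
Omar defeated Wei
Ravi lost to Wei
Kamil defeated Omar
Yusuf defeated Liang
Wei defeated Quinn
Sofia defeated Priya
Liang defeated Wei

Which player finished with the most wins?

Priya

Win totals: Wei 5, Liang 3, Sofia 4, Priya 6, Yusuf 4, Ravi 3, Quinn 4, Omar 3, Kamil 4.
Priya leads with 6 wins (next highest: 5).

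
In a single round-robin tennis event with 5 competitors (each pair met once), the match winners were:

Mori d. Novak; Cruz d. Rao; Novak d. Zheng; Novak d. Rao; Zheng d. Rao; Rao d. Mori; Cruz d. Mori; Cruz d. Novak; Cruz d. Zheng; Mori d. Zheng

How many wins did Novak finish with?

Novak's results: beat Rao, Zheng; lost to Mori, Cruz.
That is 2 wins.

2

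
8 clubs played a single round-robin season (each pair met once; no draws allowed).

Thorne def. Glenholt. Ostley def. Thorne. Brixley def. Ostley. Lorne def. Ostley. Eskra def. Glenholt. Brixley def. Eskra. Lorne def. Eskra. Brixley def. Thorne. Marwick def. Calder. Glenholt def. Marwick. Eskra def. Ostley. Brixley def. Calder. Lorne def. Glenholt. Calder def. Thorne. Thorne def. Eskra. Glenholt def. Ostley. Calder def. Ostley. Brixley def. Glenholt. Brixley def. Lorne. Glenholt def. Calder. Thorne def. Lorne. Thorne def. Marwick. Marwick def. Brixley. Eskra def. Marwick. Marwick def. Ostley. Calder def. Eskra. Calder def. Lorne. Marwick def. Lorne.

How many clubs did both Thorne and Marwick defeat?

1

Thorne beat: Glenholt, Marwick, Eskra, Lorne.
Marwick beat: Ostley, Calder, Brixley, Lorne.
Both beat: Lorne — 1.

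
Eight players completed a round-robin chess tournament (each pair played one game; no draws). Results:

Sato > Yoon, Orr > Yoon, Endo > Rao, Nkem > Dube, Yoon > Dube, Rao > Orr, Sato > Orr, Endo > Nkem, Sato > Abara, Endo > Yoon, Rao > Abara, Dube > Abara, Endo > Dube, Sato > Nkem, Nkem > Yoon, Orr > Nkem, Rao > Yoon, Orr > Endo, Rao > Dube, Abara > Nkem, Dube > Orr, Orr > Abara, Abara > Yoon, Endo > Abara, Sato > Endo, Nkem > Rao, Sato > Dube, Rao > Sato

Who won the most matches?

Win totals: Sato 6, Nkem 3, Abara 2, Endo 5, Orr 4, Dube 2, Rao 5, Yoon 1.
Sato leads with 6 wins (next highest: 5).

Sato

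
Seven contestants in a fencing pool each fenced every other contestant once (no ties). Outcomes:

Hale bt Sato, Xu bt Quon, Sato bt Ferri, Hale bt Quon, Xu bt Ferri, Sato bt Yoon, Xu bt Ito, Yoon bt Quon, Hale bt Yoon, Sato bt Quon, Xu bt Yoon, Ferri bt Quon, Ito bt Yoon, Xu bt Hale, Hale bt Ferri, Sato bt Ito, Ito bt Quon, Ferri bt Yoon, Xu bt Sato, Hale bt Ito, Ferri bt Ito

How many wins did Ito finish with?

2

Ito's results: beat Yoon, Quon; lost to Hale, Ferri, Sato, Xu.
That is 2 wins.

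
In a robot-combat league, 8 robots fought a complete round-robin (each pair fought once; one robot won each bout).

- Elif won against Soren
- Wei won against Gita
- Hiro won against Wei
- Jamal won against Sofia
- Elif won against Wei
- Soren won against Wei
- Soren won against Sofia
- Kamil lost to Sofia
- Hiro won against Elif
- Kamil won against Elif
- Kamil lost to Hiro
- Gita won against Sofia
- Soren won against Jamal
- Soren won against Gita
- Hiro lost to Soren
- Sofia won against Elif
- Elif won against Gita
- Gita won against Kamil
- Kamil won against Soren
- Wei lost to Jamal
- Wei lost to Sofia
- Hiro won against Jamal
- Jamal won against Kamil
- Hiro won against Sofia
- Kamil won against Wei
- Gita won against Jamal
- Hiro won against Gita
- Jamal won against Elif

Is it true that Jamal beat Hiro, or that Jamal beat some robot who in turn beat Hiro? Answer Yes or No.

Jamal did not beat Hiro directly.
Jamal beat Kamil, Elif, Sofia, Wei, but each of them lost to Hiro. No two-step path.

No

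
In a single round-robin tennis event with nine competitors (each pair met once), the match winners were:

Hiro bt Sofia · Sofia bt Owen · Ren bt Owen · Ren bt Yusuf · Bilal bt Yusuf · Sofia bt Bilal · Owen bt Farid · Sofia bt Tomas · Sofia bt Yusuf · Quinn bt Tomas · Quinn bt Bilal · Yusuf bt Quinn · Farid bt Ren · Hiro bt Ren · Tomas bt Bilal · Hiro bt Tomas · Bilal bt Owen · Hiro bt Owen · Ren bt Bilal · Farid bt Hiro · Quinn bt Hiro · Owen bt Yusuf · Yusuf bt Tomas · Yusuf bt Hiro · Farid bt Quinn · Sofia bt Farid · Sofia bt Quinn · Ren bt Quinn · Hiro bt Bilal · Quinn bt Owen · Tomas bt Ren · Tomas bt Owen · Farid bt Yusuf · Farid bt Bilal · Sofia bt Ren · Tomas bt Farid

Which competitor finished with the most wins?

Win totals: Hiro 5, Quinn 4, Sofia 7, Owen 2, Bilal 2, Tomas 4, Yusuf 3, Ren 4, Farid 5.
Sofia leads with 7 wins (next highest: 5).

Sofia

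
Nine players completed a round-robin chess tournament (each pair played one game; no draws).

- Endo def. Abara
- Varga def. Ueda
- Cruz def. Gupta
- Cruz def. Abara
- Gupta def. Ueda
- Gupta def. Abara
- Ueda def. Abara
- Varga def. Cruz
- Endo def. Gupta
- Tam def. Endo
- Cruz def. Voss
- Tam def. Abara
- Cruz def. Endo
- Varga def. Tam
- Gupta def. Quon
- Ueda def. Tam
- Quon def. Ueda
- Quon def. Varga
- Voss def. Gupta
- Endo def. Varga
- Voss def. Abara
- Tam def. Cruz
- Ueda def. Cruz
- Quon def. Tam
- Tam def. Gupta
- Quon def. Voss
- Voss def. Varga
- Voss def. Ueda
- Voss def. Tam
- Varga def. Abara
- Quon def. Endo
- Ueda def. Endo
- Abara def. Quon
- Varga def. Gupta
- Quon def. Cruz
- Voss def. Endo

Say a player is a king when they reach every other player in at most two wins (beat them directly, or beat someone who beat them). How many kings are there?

Quon reaches everyone (king).
Gupta reaches everyone (king).
Endo cannot reach Voss in two steps.
Cruz reaches everyone (king).
Tam reaches everyone (king).
Ueda reaches everyone (king).
Varga reaches everyone (king).
Abara cannot reach Gupta in two steps.
Voss reaches everyone (king).
Kings: Quon, Gupta, Cruz, Tam, Ueda, Varga, Voss — 7.

7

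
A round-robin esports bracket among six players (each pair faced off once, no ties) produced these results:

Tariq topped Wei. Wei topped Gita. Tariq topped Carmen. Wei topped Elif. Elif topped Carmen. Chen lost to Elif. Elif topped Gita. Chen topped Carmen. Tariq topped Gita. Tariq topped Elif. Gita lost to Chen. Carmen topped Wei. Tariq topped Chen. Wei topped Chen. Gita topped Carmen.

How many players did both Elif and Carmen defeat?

0

Elif beat: Chen, Gita, Carmen.
Carmen beat: Wei.
No one was beaten by both.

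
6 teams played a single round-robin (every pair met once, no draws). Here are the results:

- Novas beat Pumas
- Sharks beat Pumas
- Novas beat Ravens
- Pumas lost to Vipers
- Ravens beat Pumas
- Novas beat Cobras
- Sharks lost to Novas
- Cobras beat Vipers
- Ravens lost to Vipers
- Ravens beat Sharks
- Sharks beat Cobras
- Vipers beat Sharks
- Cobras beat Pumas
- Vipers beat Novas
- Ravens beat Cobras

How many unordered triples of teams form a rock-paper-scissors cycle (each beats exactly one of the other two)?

3

Of the C(6,3) = 20 triples, the cyclic ones are: {Novas, Cobras, Vipers}; {Cobras, Ravens, Vipers}; {Cobras, Sharks, Vipers}.
That is 3.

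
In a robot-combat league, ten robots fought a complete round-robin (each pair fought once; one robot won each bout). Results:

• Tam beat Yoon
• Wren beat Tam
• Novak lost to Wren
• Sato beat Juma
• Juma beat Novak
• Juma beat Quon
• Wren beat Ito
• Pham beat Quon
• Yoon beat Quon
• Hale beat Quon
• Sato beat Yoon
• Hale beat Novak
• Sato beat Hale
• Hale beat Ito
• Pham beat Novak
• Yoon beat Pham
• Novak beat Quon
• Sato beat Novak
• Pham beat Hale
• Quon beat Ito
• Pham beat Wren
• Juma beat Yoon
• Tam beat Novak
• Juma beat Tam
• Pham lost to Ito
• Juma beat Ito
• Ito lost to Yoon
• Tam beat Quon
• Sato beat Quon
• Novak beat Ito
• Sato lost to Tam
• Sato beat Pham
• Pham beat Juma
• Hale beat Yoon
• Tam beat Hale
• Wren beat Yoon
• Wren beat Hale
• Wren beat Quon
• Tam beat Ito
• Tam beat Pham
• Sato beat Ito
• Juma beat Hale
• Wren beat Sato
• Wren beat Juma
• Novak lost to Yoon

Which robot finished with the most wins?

Win totals: Ito 1, Yoon 4, Hale 4, Quon 1, Novak 2, Wren 8, Pham 5, Juma 6, Tam 7, Sato 7.
Wren leads with 8 wins (next highest: 7).

Wren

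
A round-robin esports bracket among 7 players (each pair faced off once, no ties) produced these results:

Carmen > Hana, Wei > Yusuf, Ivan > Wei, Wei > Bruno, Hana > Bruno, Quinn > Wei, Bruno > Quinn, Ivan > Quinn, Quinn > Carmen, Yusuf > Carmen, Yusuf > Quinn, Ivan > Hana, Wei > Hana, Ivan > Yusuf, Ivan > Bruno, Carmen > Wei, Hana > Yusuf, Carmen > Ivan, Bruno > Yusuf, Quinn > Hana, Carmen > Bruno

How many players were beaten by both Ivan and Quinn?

2

Ivan beat: Yusuf, Bruno, Hana, Quinn, Wei.
Quinn beat: Hana, Carmen, Wei.
Both beat: Hana, Wei — 2.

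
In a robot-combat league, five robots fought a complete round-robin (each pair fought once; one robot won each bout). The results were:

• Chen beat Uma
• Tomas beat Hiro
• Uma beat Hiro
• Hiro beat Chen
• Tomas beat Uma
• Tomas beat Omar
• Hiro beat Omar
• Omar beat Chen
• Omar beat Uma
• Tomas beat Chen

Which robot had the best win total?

Win totals: Hiro 2, Omar 2, Uma 1, Tomas 4, Chen 1.
Tomas leads with 4 wins (next highest: 2).

Tomas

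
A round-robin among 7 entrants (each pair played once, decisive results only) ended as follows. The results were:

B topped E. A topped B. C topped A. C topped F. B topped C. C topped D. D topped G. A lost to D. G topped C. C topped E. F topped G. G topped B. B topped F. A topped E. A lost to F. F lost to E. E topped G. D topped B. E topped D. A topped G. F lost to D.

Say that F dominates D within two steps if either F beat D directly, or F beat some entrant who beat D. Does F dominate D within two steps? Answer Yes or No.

F did not beat D directly.
F beat A, G, but each of them lost to D. No two-step path.

No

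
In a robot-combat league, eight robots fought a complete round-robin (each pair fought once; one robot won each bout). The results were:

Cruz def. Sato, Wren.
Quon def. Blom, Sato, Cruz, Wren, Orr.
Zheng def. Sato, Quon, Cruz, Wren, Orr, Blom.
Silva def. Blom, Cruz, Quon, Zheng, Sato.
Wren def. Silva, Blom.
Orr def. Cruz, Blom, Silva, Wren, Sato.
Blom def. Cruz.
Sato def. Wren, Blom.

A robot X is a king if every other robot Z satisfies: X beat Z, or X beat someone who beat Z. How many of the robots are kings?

3

Silva reaches everyone (king).
Orr reaches everyone (king).
Zheng reaches everyone (king).
Sato cannot reach Orr, Zheng, Quon in two steps.
Blom cannot reach Silva, Orr, Zheng, Quon in two steps.
Quon cannot reach Zheng in two steps.
Wren cannot reach Orr in two steps.
Cruz cannot reach Orr, Zheng, Quon in two steps.
Kings: Silva, Orr, Zheng — 3.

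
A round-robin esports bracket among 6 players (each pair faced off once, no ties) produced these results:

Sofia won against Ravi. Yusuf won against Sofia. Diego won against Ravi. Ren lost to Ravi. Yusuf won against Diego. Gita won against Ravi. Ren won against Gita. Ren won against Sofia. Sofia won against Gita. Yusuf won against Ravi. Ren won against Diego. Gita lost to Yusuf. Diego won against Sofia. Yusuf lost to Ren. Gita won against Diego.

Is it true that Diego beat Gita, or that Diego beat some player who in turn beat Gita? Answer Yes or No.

Diego did not beat Gita directly.
Diego beat Ravi, Sofia. Of those, Sofia beat Gita.

Yes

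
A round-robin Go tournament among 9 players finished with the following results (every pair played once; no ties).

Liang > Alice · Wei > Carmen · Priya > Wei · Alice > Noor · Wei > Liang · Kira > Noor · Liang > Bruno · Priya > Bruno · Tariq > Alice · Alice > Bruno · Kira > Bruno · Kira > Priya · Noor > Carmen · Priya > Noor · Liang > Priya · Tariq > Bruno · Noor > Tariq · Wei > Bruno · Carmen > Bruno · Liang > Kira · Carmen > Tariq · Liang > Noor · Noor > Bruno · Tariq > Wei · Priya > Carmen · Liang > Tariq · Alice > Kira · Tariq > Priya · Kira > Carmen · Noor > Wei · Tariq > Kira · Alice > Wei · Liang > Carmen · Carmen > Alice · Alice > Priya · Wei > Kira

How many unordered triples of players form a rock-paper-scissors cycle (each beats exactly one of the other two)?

Win totals: Noor 4, Carmen 3, Priya 4, Tariq 5, Liang 7, Wei 4, Kira 4, Bruno 0, Alice 5.
A player with w wins dominates both others in C(w,2) triples; summing gives 6 + 3 + 6 + 10 + 21 + 6 + 6 + 0 + 10 = 68 transitive triples.
Total triples C(9,3) = 84, so cyclic triples = 84 − 68 = 16.

16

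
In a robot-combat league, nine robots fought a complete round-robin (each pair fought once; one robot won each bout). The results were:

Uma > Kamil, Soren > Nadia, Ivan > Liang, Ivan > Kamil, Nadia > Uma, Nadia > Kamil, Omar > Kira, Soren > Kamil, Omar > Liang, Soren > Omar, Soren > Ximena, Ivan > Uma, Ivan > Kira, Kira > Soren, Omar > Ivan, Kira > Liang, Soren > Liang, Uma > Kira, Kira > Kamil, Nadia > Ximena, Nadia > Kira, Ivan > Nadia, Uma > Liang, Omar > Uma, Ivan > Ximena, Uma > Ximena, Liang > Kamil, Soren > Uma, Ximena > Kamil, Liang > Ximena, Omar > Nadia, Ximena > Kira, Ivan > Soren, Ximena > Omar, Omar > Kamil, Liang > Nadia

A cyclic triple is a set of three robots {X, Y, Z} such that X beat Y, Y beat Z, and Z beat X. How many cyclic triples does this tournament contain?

Win totals: Uma 4, Liang 3, Nadia 4, Omar 6, Ximena 3, Kira 3, Soren 6, Kamil 0, Ivan 7.
A robot with w wins dominates both others in C(w,2) triples; summing gives 6 + 3 + 6 + 15 + 3 + 3 + 15 + 0 + 21 = 72 transitive triples.
Total triples C(9,3) = 84, so cyclic triples = 84 − 72 = 12.

12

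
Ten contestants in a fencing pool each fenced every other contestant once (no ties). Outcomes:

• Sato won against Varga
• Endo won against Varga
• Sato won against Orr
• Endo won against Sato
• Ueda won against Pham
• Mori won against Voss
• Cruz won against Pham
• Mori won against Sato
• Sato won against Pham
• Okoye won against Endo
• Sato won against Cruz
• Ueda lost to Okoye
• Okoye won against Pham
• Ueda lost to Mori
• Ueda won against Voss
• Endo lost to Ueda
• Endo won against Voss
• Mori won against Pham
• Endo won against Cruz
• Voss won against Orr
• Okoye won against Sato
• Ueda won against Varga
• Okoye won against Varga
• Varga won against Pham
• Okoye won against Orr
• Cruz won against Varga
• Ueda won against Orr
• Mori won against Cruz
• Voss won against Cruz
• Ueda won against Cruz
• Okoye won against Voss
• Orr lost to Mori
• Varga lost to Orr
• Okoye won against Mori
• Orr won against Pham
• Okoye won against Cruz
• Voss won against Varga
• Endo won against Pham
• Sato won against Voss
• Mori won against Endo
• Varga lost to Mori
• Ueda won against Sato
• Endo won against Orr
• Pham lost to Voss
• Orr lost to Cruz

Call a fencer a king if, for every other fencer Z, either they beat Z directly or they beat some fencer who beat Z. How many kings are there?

1

Voss cannot reach Endo, Mori, Sato, Ueda, Okoye in two steps.
Pham cannot reach Voss, Endo, Mori, Sato, Ueda, Orr, Okoye, Cruz, Varga in two steps.
Endo cannot reach Mori, Ueda, Okoye in two steps.
Mori cannot reach Okoye in two steps.
Sato cannot reach Endo, Mori, Ueda, Okoye in two steps.
Ueda cannot reach Mori, Okoye in two steps.
Orr cannot reach Voss, Endo, Mori, Sato, Ueda, Okoye, Cruz in two steps.
Okoye reaches everyone (king).
Cruz cannot reach Voss, Endo, Mori, Sato, Ueda, Okoye in two steps.
Varga cannot reach Voss, Endo, Mori, Sato, Ueda, Orr, Okoye, Cruz in two steps.
Kings: Okoye — 1.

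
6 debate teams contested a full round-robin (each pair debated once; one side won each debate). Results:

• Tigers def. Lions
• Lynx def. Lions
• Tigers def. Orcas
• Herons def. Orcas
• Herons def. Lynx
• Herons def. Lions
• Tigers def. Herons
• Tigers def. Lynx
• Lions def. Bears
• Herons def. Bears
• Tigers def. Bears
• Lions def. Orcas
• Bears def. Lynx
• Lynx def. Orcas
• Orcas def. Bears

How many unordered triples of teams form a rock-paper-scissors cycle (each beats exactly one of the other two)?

Win totals: Lions 2, Bears 1, Lynx 2, Herons 4, Orcas 1, Tigers 5.
A team with w wins dominates both others in C(w,2) triples; summing gives 1 + 0 + 1 + 6 + 0 + 10 = 18 transitive triples.
Total triples C(6,3) = 20, so cyclic triples = 20 − 18 = 2.

2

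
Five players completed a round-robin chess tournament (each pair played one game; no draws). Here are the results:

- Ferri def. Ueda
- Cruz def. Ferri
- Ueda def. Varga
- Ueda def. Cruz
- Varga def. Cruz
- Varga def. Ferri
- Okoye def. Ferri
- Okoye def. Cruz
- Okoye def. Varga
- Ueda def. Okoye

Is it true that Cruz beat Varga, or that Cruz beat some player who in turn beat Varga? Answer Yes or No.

No

Cruz did not beat Varga directly.
Cruz beat Ferri, but each of them lost to Varga. No two-step path.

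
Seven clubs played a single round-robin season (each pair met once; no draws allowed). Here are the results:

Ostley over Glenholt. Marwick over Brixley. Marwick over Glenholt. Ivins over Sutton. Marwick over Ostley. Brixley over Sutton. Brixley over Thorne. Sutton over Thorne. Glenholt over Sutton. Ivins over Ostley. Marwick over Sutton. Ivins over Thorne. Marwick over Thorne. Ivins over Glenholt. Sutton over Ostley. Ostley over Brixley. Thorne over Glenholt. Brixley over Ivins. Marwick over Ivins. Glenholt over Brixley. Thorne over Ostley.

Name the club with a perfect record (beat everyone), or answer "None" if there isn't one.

Marwick

Marwick has 6 wins out of 6 opponents — a perfect record.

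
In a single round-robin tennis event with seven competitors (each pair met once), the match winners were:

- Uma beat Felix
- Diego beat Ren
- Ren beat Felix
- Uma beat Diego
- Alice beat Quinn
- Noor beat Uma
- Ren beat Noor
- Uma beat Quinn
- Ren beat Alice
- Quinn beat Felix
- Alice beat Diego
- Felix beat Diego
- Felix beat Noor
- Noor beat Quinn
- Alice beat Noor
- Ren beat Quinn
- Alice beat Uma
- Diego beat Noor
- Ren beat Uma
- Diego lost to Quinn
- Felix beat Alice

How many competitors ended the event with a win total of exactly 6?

0

Win totals: Felix 3, Uma 3, Ren 5, Quinn 2, Diego 2, Noor 2, Alice 4.
No competitor has exactly 6 wins.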